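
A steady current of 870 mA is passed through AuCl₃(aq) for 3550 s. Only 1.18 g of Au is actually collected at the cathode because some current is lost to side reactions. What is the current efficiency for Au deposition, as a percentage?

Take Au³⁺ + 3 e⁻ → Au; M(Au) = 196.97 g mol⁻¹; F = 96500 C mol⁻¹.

Q = I·t = 0.8700 × 3550.0 = 3088 C; n(e⁻) = 3088/96500 = 0.03201 mol.
Theoretical n(Au) = n(e⁻)/3 = 0.01067 mol, i.e. m_theo = 0.01067 × 196.97 = 2.101 g.
Efficiency = m_actual / m_theo = 1.18 / 2.101 = 56.2 %.

56.2 %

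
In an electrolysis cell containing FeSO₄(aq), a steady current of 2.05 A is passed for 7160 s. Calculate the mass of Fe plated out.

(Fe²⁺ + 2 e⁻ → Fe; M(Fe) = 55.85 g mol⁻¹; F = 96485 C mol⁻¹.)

4.25 g

Q = I·t = 2.050 A × 7160.0 s = 14680 C.
n(e⁻) = Q/F = 14680 / 96485 = 0.1521 mol.
Fe²⁺ + 2 e⁻ → Fe, so n(Fe) = n(e⁻)/2 = 0.07606 mol.
m = n·M = 0.07606 × 55.85 = 4.25 g.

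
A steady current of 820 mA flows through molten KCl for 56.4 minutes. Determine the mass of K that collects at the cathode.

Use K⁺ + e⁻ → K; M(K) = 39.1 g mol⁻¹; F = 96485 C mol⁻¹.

1.12 g

Q = I·t = 0.8200 A × 3384.0 s = 2775 C.
n(e⁻) = Q/F = 2775 / 96485 = 0.02876 mol.
K⁺ + e⁻ → K, so n(K) = n(e⁻)/1 = 0.02876 mol.
m = n·M = 0.02876 × 39.1 = 1.12 g.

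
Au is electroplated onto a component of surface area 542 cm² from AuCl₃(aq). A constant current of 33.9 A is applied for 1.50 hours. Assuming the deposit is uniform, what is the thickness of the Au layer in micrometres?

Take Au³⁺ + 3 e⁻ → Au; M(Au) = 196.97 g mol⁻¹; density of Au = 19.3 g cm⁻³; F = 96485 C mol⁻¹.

Q = I·t = 33.90 × 5400.0 = 183100 C; n(e⁻) = 1.897 mol.
n(Au) = n(e⁻)/3 = 0.6324 mol, so m = 0.6324 × 196.97 = 124.6 g.
Volume = m/ρ = 124.6 / 19.3 = 6.454 cm³.
Thickness = V/A = 6.454 / 542 = 0.0119 cm = 119 μm.

119 μm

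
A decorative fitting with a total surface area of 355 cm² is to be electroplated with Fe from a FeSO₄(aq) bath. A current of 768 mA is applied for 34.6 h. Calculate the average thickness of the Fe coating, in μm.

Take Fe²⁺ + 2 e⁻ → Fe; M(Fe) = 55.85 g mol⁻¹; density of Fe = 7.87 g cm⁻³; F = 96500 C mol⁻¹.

Q = I·t = 0.7680 × 124560 = 95660 C; n(e⁻) = 0.9913 mol.
n(Fe) = n(e⁻)/2 = 0.4957 mol, so m = 0.4957 × 55.85 = 27.68 g.
Volume = m/ρ = 27.68 / 7.87 = 3.517 cm³.
Thickness = V/A = 3.517 / 355 = 0.00991 cm = 99.1 μm.

99.1 μm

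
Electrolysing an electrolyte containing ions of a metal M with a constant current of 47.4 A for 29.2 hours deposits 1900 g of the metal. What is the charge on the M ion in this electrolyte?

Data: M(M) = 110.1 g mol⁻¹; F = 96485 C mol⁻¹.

+3

Q = I·t = 47.40 A × 105120 s = 4983000 C, so n(e⁻) = 4983000/96485 = 51.64 mol.
n(M) deposited = 1900 / 110.1 = 17.26 mol.
Electrons per atom = n(e⁻)/n(M) = 51.64 / 17.26 = 2.99 ≈ 3, so the ion is M³⁺.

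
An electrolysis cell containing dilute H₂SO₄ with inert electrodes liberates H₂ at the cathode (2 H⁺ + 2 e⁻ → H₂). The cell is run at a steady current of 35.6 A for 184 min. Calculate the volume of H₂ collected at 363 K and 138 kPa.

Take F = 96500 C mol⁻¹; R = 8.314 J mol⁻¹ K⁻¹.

44.5 L

Q = I·t = 35.60 A × 11040 s = 393000 C.
n(e⁻) = Q/F = 393000 / 96500 = 4.073 mol.
2 electrons are transferred per H₂ molecule, so n(H₂) = 4.073 / 2 = 2.036 mol.
V = nRT/P = (2.036 × 8.314 × 363) / (138 × 10³ Pa) = 0.0445 m³ = 44.5 L.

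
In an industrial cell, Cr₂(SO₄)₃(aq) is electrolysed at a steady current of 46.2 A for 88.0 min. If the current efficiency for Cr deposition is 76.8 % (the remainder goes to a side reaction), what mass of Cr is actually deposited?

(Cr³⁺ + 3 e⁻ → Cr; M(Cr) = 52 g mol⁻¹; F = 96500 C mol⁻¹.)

33.7 g

Q = I·t = 46.20 × 5280.0 = 243900 C.
n(e⁻) = 243900/96500 = 2.528 mol; theoretically n(Cr) = 2.528/3 = 0.8426 mol, m_theo = 43.82 g.
At 76.8 % efficiency, m_actual = 0.768 × 43.82 = 33.7 g.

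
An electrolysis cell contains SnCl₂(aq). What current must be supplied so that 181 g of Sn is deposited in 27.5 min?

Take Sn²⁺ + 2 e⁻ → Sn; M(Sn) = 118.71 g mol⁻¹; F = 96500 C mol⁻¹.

n(Sn) = 181 / 118.71 = 1.525 mol.
n(e⁻) = 2 × 1.525 = 3.049 mol.
Q = n(e⁻)·F = 3.049 × 96500 = 294300 C.
I = Q/t = 294300 / 1650.0 s = 178 A.

178 A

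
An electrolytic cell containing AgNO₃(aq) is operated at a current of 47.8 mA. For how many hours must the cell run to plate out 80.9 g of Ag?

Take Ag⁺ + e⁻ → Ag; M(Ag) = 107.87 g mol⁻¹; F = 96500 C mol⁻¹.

421 h

n(Ag) = m/M = 80.9 / 107.87 = 0.7500 mol.
Each Ag atom requires 1 electron, so n(e⁻) = 1 × 0.7500 = 0.7500 mol.
Q = n(e⁻)·F = 0.7500 × 96500 = 72370 C.
t = Q/I = 72370 / 0.04780 A = 1514000 s = 421 h.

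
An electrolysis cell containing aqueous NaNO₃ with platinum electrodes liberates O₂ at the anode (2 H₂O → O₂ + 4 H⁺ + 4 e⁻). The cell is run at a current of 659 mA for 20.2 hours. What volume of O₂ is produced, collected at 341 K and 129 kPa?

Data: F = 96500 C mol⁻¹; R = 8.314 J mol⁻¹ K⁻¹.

Q = I·t = 0.6590 A × 72720 s = 47920 C.
n(e⁻) = Q/F = 47920 / 96500 = 0.4966 mol.
4 electrons are transferred per O₂ molecule, so n(O₂) = 0.4966 / 4 = 0.1242 mol.
V = nRT/P = (0.1242 × 8.314 × 341) / (129 × 10³ Pa) = 0.00273 m³ = 2.73 L.

2.73 L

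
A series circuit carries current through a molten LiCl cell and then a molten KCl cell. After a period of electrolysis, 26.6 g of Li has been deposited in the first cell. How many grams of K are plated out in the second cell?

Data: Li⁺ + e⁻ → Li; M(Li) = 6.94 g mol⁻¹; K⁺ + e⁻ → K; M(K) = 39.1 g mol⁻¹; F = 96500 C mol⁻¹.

n(Li) = 26.6 / 6.94 = 3.833 mol.
Since Li⁺ + e⁻ → Li, n(e⁻) passed = 1 × 3.833 = 3.833 mol.
Cells in series carry the same charge, so the same 3.833 mol of electrons passes through cell 2.
K⁺ + e⁻ → K, so n(K) = 3.833 / 1 = 3.833 mol.
m(K) = 3.833 × 39.1 = 150 g.

150 g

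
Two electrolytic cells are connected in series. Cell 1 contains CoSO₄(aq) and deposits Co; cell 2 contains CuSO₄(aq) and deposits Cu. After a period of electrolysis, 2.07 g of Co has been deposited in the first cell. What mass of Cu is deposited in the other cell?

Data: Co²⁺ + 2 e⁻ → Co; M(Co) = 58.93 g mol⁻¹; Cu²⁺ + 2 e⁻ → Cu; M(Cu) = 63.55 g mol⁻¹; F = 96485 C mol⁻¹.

n(Co) = 2.07 / 58.93 = 0.03513 mol.
Since Co²⁺ + 2 e⁻ → Co, n(e⁻) passed = 2 × 0.03513 = 0.07025 mol.
Cells in series carry the same charge, so the same 0.07025 mol of electrons passes through cell 2.
Cu²⁺ + 2 e⁻ → Cu, so n(Cu) = 0.07025 / 2 = 0.03513 mol.
m(Cu) = 0.03513 × 63.55 = 2.23 g.

2.23 g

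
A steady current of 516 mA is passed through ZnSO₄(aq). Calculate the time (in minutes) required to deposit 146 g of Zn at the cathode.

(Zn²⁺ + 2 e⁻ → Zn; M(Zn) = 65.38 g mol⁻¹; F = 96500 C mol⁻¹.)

n(Zn) = m/M = 146 / 65.38 = 2.233 mol.
Each Zn atom requires 2 electrons, so n(e⁻) = 2 × 2.233 = 4.466 mol.
Q = n(e⁻)·F = 4.466 × 96500 = 431000 C.
t = Q/I = 431000 / 0.5160 A = 835200 s = 13900 min.

13900 min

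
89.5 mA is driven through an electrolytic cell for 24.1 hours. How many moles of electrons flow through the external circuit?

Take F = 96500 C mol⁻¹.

Q = I·t = 0.08950 A × 86760 s = 7765 C.
n(e⁻) = Q/F = 7765 / 96500 = 0.0805 mol.

0.0805 mol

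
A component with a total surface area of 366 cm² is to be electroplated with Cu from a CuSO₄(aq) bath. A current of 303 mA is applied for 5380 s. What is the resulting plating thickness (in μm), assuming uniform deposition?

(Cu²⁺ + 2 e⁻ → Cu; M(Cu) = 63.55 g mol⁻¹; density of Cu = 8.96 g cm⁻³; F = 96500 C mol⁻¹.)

1.64 μm

Q = I·t = 0.3030 × 5380.0 = 1630 C; n(e⁻) = 0.01689 mol.
n(Cu) = n(e⁻)/2 = 0.008446 mol, so m = 0.008446 × 63.55 = 0.5368 g.
Volume = m/ρ = 0.5368 / 8.96 = 0.05991 cm³.
Thickness = V/A = 0.05991 / 366 = 1.64 × 10⁻⁴ cm = 1.64 μm.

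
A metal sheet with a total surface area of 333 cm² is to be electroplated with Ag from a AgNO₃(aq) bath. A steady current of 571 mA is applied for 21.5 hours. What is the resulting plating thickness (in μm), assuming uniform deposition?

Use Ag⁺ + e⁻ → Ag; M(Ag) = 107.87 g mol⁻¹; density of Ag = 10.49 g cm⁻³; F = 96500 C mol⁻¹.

Q = I·t = 0.5710 × 77400 = 44200 C; n(e⁻) = 0.4580 mol.
n(Ag) = n(e⁻)/1 = 0.4580 mol, so m = 0.4580 × 107.87 = 49.40 g.
Volume = m/ρ = 49.40 / 10.49 = 4.710 cm³.
Thickness = V/A = 4.710 / 333 = 0.0141 cm = 141 μm.

141 μm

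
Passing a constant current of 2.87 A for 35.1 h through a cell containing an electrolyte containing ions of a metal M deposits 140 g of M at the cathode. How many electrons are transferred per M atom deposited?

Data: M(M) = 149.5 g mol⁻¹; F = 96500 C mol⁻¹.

Q = I·t = 2.870 A × 126360 s = 362700 C, so n(e⁻) = 362700/96500 = 3.758 mol.
n(M) deposited = 140 / 149.5 = 0.9365 mol.
Electrons per atom = n(e⁻)/n(M) = 3.758 / 0.9365 = 4.01 ≈ 4, so the ion is M⁴⁺.

4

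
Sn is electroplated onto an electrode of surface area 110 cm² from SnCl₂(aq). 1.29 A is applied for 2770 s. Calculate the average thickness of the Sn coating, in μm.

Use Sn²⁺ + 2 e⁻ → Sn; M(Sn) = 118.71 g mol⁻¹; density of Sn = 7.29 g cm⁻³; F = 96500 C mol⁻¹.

Q = I·t = 1.290 × 2770.0 = 3573 C; n(e⁻) = 0.03703 mol.
n(Sn) = n(e⁻)/2 = 0.01851 mol, so m = 0.01851 × 118.71 = 2.198 g.
Volume = m/ρ = 2.198 / 7.29 = 0.3015 cm³.
Thickness = V/A = 0.3015 / 110 = 0.00274 cm = 27.4 μm.

27.4 μm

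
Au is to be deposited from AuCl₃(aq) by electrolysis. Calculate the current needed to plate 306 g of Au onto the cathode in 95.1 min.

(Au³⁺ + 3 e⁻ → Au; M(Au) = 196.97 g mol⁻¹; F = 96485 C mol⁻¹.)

78.8 A

n(Au) = 306 / 196.97 = 1.554 mol.
n(e⁻) = 3 × 1.554 = 4.661 mol.
Q = n(e⁻)·F = 4.661 × 96485 = 449700 C.
I = Q/t = 449700 / 5706.0 s = 78.8 A.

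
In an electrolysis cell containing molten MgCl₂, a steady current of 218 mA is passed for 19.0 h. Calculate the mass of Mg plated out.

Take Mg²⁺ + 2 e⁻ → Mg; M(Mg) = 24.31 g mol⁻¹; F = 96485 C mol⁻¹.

Q = I·t = 0.2180 A × 68400 s = 14910 C.
n(e⁻) = Q/F = 14910 / 96485 = 0.1545 mol.
Mg²⁺ + 2 e⁻ → Mg, so n(Mg) = n(e⁻)/2 = 0.07727 mol.
m = n·M = 0.07727 × 24.31 = 1.88 g.

1.88 g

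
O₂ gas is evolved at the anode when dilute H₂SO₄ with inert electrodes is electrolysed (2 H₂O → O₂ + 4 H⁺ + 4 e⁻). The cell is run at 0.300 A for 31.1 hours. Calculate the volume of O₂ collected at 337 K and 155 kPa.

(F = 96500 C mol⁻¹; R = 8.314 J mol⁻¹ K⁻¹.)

Q = I·t = 0.3000 A × 111960 s = 33590 C.
n(e⁻) = Q/F = 33590 / 96500 = 0.3481 mol.
4 electrons are transferred per O₂ molecule, so n(O₂) = 0.3481 / 4 = 0.08702 mol.
V = nRT/P = (0.08702 × 8.314 × 337) / (155 × 10³ Pa) = 0.00157 m³ = 1.57 L.

1.57 L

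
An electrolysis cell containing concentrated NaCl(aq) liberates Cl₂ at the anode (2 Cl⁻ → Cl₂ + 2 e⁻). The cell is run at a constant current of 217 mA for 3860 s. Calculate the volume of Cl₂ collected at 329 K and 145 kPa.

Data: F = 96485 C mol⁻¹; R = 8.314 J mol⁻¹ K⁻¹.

0.0819 L

Q = I·t = 0.2170 A × 3860.0 s = 837.6 C.
n(e⁻) = Q/F = 837.6 / 96485 = 0.008681 mol.
2 electrons are transferred per Cl₂ molecule, so n(Cl₂) = 0.008681 / 2 = 0.004341 mol.
V = nRT/P = (0.004341 × 8.314 × 329) / (145 × 10³ Pa) = 8.19 × 10⁻⁵ m³ = 0.0819 L.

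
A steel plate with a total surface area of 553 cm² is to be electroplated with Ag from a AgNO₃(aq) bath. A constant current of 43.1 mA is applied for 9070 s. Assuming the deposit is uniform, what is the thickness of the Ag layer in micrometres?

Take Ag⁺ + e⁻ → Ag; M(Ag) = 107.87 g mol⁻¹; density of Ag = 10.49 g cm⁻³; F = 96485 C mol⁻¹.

0.753 μm

Q = I·t = 0.04310 × 9070.0 = 390.9 C; n(e⁻) = 0.004052 mol.
n(Ag) = n(e⁻)/1 = 0.004052 mol, so m = 0.004052 × 107.87 = 0.4370 g.
Volume = m/ρ = 0.4370 / 10.49 = 0.04166 cm³.
Thickness = V/A = 0.04166 / 553 = 7.53 × 10⁻⁵ cm = 0.753 μm.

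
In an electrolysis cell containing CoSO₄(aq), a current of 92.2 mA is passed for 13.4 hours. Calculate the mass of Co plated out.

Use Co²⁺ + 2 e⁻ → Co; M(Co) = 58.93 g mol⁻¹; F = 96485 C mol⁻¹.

Q = I·t = 0.09220 A × 48240 s = 4448 C.
n(e⁻) = Q/F = 4448 / 96485 = 0.04610 mol.
Co²⁺ + 2 e⁻ → Co, so n(Co) = n(e⁻)/2 = 0.02305 mol.
m = n·M = 0.02305 × 58.93 = 1.36 g.

1.36 g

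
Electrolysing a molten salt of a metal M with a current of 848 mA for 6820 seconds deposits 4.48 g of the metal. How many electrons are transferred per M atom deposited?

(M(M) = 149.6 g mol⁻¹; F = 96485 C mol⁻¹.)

2

Q = I·t = 0.8480 A × 6820.0 s = 5783 C, so n(e⁻) = 5783/96485 = 0.05994 mol.
n(M) deposited = 4.48 / 149.6 = 0.02995 mol.
Electrons per atom = n(e⁻)/n(M) = 0.05994 / 0.02995 = 2.00 ≈ 2, so the ion is M²⁺.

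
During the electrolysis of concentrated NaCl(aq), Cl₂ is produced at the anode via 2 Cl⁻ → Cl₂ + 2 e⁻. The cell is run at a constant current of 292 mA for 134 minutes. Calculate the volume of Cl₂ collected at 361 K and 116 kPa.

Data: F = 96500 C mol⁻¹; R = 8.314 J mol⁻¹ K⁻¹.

Q = I·t = 0.2920 A × 8040.0 s = 2348 C.
n(e⁻) = Q/F = 2348 / 96500 = 0.02433 mol.
2 electrons are transferred per Cl₂ molecule, so n(Cl₂) = 0.02433 / 2 = 0.01216 mol.
V = nRT/P = (0.01216 × 8.314 × 361) / (116 × 10³ Pa) = 3.15 × 10⁻⁴ m³ = 0.315 L.

0.315 L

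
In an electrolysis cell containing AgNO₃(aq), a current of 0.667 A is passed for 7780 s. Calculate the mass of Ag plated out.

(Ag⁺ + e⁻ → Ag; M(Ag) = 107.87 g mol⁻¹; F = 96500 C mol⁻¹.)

5.80 g

Q = I·t = 0.6670 A × 7780.0 s = 5189 C.
n(e⁻) = Q/F = 5189 / 96500 = 0.05377 mol.
Ag⁺ + e⁻ → Ag, so n(Ag) = n(e⁻)/1 = 0.05377 mol.
m = n·M = 0.05377 × 107.87 = 5.80 g.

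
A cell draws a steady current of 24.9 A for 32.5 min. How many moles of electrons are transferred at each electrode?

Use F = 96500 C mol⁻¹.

Q = I·t = 24.90 A × 1950.0 s = 48560 C.
n(e⁻) = Q/F = 48560 / 96500 = 0.503 mol.

0.503 mol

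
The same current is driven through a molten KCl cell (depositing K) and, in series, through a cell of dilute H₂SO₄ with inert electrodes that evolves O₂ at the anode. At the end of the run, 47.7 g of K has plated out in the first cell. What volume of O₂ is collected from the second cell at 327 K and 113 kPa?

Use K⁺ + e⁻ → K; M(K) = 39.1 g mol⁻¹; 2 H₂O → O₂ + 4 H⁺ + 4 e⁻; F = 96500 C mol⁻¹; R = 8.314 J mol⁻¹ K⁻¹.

n(K) = 47.7 / 39.1 = 1.220 mol, so n(e⁻) = 1 × 1.220 = 1.220 mol.
The cells are in series, so the same 1.220 mol of electrons passes through the second cell.
2 H₂O → O₂ + 4 H⁺ + 4 e⁻ — 4 mol e⁻ per mol O₂, so n(O₂) = 1.220/4 = 0.3050 mol.
V = nRT/P = (0.3050 × 8.314 × 327) / (113 × 10³) = 0.00734 m³ = 7.34 L.

7.34 L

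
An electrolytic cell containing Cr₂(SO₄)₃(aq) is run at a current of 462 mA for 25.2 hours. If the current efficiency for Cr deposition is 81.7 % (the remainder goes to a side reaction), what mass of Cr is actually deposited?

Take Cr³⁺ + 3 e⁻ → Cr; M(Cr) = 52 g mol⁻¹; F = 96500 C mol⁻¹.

Q = I·t = 0.4620 × 90720 = 41910 C.
n(e⁻) = 41910/96500 = 0.4343 mol; theoretically n(Cr) = 0.4343/3 = 0.1448 mol, m_theo = 7.528 g.
At 81.7 % efficiency, m_actual = 0.817 × 7.528 = 6.15 g.

6.15 g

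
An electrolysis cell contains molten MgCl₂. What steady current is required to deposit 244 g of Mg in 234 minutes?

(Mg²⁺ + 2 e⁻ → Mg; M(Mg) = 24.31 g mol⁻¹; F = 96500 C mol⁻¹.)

n(Mg) = 244 / 24.31 = 10.04 mol.
n(e⁻) = 2 × 10.04 = 20.07 mol.
Q = n(e⁻)·F = 20.07 × 96500 = 1937000 C.
I = Q/t = 1937000 / 14040 s = 138 A.

138 A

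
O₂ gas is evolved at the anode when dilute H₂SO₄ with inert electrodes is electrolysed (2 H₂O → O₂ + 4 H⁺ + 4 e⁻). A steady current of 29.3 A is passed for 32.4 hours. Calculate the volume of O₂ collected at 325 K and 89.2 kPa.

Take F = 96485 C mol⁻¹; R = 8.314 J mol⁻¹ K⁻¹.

Q = I·t = 29.30 A × 116640 s = 3418000 C.
n(e⁻) = Q/F = 3418000 / 96485 = 35.42 mol.
4 electrons are transferred per O₂ molecule, so n(O₂) = 35.42 / 4 = 8.855 mol.
V = nRT/P = (8.855 × 8.314 × 325) / (89.2 × 10³ Pa) = 0.268 m³ = 268 L.

268 L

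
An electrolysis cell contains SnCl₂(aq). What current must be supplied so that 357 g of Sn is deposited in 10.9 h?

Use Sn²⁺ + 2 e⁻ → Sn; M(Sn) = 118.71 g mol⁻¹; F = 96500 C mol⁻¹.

14.8 A

n(Sn) = 357 / 118.71 = 3.007 mol.
n(e⁻) = 2 × 3.007 = 6.015 mol.
Q = n(e⁻)·F = 6.015 × 96500 = 580400 C.
I = Q/t = 580400 / 39240 s = 14.8 A.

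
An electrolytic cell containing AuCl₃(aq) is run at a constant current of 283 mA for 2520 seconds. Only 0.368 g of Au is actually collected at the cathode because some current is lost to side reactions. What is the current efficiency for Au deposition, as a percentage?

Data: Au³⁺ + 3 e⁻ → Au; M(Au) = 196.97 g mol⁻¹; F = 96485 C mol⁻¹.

75.8 %

Q = I·t = 0.2830 × 2520.0 = 713.2 C; n(e⁻) = 713.2/96485 = 0.007391 mol.
Theoretical n(Au) = n(e⁻)/3 = 0.002464 mol, i.e. m_theo = 0.002464 × 196.97 = 0.4853 g.
Efficiency = m_actual / m_theo = 0.368 / 0.4853 = 75.8 %.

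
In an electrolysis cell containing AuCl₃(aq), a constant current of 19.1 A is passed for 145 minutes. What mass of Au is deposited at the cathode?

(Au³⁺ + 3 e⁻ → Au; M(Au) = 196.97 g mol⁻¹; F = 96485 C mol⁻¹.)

Q = I·t = 19.10 A × 8700.0 s = 166200 C.
n(e⁻) = Q/F = 166200 / 96485 = 1.722 mol.
Au³⁺ + 3 e⁻ → Au, so n(Au) = n(e⁻)/3 = 0.5741 mol.
m = n·M = 0.5741 × 196.97 = 113 g.

113 g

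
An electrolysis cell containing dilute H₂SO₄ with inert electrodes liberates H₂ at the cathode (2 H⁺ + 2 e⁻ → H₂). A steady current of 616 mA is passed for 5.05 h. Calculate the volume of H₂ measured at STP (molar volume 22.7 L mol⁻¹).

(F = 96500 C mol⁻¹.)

Q = I·t = 0.6160 A × 18180 s = 11200 C.
n(e⁻) = Q/F = 11200 / 96500 = 0.1161 mol.
2 electrons are transferred per H₂ molecule, so n(H₂) = 0.1161 / 2 = 0.05803 mol.
V = n × V_m = 0.05803 × 22.7 = 1.32 L.

1.32 L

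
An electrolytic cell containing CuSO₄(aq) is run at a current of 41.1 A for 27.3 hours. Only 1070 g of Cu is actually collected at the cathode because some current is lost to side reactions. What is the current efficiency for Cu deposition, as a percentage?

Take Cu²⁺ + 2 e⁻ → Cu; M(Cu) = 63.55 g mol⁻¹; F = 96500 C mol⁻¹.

Q = I·t = 41.10 × 98280 = 4039000 C; n(e⁻) = 4039000/96500 = 41.86 mol.
Theoretical n(Cu) = n(e⁻)/2 = 20.93 mol, i.e. m_theo = 20.93 × 63.55 = 1330 g.
Efficiency = m_actual / m_theo = 1070 / 1330 = 80.4 %.

80.4 %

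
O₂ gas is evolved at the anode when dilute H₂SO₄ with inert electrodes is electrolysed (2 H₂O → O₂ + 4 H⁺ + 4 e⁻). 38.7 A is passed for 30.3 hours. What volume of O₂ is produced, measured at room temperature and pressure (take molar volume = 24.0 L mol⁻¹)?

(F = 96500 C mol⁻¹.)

Q = I·t = 38.70 A × 109080 s = 4221000 C.
n(e⁻) = Q/F = 4221000 / 96500 = 43.75 mol.
4 electrons are transferred per O₂ molecule, so n(O₂) = 43.75 / 4 = 10.94 mol.
V = n × V_m = 10.94 × 24.0 = 262 L.

262 L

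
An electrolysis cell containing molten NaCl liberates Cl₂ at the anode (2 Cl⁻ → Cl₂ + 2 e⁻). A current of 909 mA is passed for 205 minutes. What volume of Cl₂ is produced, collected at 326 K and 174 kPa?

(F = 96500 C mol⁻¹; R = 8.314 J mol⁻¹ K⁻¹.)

Q = I·t = 0.9090 A × 12300 s = 11180 C.
n(e⁻) = Q/F = 11180 / 96500 = 0.1159 mol.
2 electrons are transferred per Cl₂ molecule, so n(Cl₂) = 0.1159 / 2 = 0.05793 mol.
V = nRT/P = (0.05793 × 8.314 × 326) / (174 × 10³ Pa) = 9.02 × 10⁻⁴ m³ = 0.902 L.

0.902 L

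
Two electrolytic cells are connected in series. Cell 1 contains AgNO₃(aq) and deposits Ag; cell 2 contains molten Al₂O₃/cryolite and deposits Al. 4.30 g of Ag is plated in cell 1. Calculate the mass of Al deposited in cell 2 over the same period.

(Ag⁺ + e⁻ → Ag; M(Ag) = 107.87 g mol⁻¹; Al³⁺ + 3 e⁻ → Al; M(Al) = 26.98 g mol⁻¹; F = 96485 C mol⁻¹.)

0.358 g

n(Ag) = 4.30 / 107.87 = 0.03986 mol.
Since Ag⁺ + e⁻ → Ag, n(e⁻) passed = 1 × 0.03986 = 0.03986 mol.
Cells in series carry the same charge, so the same 0.03986 mol of electrons passes through cell 2.
Al³⁺ + 3 e⁻ → Al, so n(Al) = 0.03986 / 3 = 0.01329 mol.
m(Al) = 0.01329 × 26.98 = 0.358 g.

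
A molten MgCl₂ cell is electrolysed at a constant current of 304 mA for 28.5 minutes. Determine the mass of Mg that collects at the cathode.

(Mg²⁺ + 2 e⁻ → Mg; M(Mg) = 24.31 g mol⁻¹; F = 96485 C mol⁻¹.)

Q = I·t = 0.3040 A × 1710.0 s = 519.8 C.
n(e⁻) = Q/F = 519.8 / 96485 = 0.005388 mol.
Mg²⁺ + 2 e⁻ → Mg, so n(Mg) = n(e⁻)/2 = 0.002694 mol.
m = n·M = 0.002694 × 24.31 = 0.0655 g.

0.0655 g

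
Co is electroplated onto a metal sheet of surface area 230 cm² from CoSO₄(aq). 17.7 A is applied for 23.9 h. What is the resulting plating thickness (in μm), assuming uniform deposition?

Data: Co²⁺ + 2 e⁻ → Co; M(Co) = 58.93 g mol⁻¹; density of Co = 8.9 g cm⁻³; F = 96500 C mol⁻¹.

2270 μm

Q = I·t = 17.70 × 86040 = 1523000 C; n(e⁻) = 15.78 mol.
n(Co) = n(e⁻)/2 = 7.891 mol, so m = 7.891 × 58.93 = 465.0 g.
Volume = m/ρ = 465.0 / 8.9 = 52.25 cm³.
Thickness = V/A = 52.25 / 230 = 0.227 cm = 2270 μm.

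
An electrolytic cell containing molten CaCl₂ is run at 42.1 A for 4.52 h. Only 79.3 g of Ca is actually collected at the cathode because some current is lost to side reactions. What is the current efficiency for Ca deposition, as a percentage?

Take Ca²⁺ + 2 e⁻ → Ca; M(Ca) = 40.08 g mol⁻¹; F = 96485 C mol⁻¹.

55.7 %

Q = I·t = 42.10 × 16272 = 685100 C; n(e⁻) = 685100/96485 = 7.100 mol.
Theoretical n(Ca) = n(e⁻)/2 = 3.550 mol, i.e. m_theo = 3.550 × 40.08 = 142.3 g.
Efficiency = m_actual / m_theo = 79.3 / 142.3 = 55.7 %.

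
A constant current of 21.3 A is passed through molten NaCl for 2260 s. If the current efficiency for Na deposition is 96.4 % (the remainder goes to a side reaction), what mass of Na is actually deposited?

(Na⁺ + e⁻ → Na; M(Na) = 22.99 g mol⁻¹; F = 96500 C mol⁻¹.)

11.1 g

Q = I·t = 21.30 × 2260.0 = 48140 C.
n(e⁻) = 48140/96500 = 0.4988 mol; theoretically n(Na) = 0.4988/1 = 0.4988 mol, m_theo = 11.47 g.
At 96.4 % efficiency, m_actual = 0.964 × 11.47 = 11.1 g.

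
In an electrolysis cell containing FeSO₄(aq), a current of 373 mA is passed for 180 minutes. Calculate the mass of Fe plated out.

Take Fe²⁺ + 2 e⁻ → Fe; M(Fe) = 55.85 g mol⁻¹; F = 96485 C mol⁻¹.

1.17 g

Q = I·t = 0.3730 A × 10800 s = 4028 C.
n(e⁻) = Q/F = 4028 / 96485 = 0.04175 mol.
Fe²⁺ + 2 e⁻ → Fe, so n(Fe) = n(e⁻)/2 = 0.02088 mol.
m = n·M = 0.02088 × 55.85 = 1.17 g.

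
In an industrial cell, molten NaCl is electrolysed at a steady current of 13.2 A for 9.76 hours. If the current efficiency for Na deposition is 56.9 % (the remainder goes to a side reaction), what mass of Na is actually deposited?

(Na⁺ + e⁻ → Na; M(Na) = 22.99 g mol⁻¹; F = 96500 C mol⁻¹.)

62.9 g

Q = I·t = 13.20 × 35136 = 463800 C.
n(e⁻) = 463800/96500 = 4.806 mol; theoretically n(Na) = 4.806/1 = 4.806 mol, m_theo = 110.5 g.
At 56.9 % efficiency, m_actual = 0.569 × 110.5 = 62.9 g.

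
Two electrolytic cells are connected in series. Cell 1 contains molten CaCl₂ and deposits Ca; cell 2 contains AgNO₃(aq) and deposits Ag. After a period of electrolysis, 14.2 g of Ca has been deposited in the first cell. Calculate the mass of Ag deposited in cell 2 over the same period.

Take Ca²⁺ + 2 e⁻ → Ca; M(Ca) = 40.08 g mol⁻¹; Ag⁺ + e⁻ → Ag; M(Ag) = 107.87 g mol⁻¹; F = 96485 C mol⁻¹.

n(Ca) = 14.2 / 40.08 = 0.3543 mol.
Since Ca²⁺ + 2 e⁻ → Ca, n(e⁻) passed = 2 × 0.3543 = 0.7086 mol.
Cells in series carry the same charge, so the same 0.7086 mol of electrons passes through cell 2.
Ag⁺ + e⁻ → Ag, so n(Ag) = 0.7086 / 1 = 0.7086 mol.
m(Ag) = 0.7086 × 107.87 = 76.4 g.

76.4 g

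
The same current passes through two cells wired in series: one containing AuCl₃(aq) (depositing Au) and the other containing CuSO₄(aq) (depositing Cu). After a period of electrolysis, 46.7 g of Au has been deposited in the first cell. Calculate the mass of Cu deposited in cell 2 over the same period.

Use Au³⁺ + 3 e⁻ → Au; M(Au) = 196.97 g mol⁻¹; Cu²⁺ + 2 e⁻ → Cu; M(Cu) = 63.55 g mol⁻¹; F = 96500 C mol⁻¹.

22.6 g

n(Au) = 46.7 / 196.97 = 0.2371 mol.
Since Au³⁺ + 3 e⁻ → Au, n(e⁻) passed = 3 × 0.2371 = 0.7113 mol.
Cells in series carry the same charge, so the same 0.7113 mol of electrons passes through cell 2.
Cu²⁺ + 2 e⁻ → Cu, so n(Cu) = 0.7113 / 2 = 0.3556 mol.
m(Cu) = 0.3556 × 63.55 = 22.6 g.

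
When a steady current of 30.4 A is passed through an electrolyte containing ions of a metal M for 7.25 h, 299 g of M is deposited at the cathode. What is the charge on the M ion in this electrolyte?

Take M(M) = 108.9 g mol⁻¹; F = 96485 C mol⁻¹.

+3

Q = I·t = 30.40 A × 26100 s = 793400 C, so n(e⁻) = 793400/96485 = 8.223 mol.
n(M) deposited = 299 / 108.9 = 2.746 mol.
Electrons per atom = n(e⁻)/n(M) = 8.223 / 2.746 = 3.00 ≈ 3, so the ion is M³⁺.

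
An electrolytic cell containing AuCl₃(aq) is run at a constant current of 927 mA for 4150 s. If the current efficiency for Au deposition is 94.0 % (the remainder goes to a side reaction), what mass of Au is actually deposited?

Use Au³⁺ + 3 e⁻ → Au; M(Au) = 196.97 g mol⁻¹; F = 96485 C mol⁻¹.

Q = I·t = 0.9270 × 4150.0 = 3847 C.
n(e⁻) = 3847/96485 = 0.03987 mol; theoretically n(Au) = 0.03987/3 = 0.01329 mol, m_theo = 2.618 g.
At 94.0 % efficiency, m_actual = 0.940 × 2.618 = 2.46 g.

2.46 g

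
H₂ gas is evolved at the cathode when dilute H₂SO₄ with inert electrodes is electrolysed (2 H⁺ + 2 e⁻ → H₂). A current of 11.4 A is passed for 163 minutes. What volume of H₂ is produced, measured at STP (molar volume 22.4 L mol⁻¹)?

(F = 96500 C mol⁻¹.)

12.9 L

Q = I·t = 11.40 A × 9780.0 s = 111500 C.
n(e⁻) = Q/F = 111500 / 96500 = 1.155 mol.
2 electrons are transferred per H₂ molecule, so n(H₂) = 1.155 / 2 = 0.5777 mol.
V = n × V_m = 0.5777 × 22.4 = 12.9 L.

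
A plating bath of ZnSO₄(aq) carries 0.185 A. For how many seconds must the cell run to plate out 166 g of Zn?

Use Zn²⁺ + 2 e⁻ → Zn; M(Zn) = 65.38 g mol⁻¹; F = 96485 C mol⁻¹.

2.65 × 10⁶ s

n(Zn) = m/M = 166 / 65.38 = 2.539 mol.
Each Zn atom requires 2 electrons, so n(e⁻) = 2 × 2.539 = 5.078 mol.
Q = n(e⁻)·F = 5.078 × 96485 = 490000 C.
t = Q/I = 490000 / 0.1850 A = 2648000 s.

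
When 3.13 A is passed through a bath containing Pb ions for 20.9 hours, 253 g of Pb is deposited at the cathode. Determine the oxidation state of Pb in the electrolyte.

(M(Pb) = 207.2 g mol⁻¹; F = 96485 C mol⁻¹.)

+2

Q = I·t = 3.130 A × 75240 s = 235500 C, so n(e⁻) = 235500/96485 = 2.441 mol.
n(Pb) deposited = 253 / 207.2 = 1.221 mol.
Electrons per atom = n(e⁻)/n(Pb) = 2.441 / 1.221 = 2.00 ≈ 2, so the ion is Pb²⁺.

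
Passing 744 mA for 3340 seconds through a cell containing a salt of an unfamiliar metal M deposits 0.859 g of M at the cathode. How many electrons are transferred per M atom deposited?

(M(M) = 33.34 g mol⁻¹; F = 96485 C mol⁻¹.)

Q = I·t = 0.7440 A × 3340.0 s = 2485 C, so n(e⁻) = 2485/96485 = 0.02575 mol.
n(M) deposited = 0.859 / 33.34 = 0.02576 mol.
Electrons per atom = n(e⁻)/n(M) = 0.02575 / 0.02576 = 1.00 ≈ 1, so the ion is M⁺.

1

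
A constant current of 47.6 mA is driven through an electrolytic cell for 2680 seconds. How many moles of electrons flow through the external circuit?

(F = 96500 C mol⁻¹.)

Q = I·t = 0.04760 A × 2680.0 s = 127.6 C.
n(e⁻) = Q/F = 127.6 / 96500 = 0.00132 mol.

0.00132 mol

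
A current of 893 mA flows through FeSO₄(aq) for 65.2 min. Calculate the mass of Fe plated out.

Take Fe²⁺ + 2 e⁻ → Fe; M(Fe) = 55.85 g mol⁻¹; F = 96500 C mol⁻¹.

Q = I·t = 0.8930 A × 3912.0 s = 3493 C.
n(e⁻) = Q/F = 3493 / 96500 = 0.03620 mol.
Fe²⁺ + 2 e⁻ → Fe, so n(Fe) = n(e⁻)/2 = 0.01810 mol.
m = n·M = 0.01810 × 55.85 = 1.01 g.

1.01 g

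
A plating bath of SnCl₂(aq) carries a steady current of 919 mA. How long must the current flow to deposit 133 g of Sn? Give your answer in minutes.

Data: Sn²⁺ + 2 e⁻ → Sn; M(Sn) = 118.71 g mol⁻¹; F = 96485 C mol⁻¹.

3920 min

n(Sn) = m/M = 133 / 118.71 = 1.120 mol.
Each Sn atom requires 2 electrons, so n(e⁻) = 2 × 1.120 = 2.241 mol.
Q = n(e⁻)·F = 2.241 × 96485 = 216200 C.
t = Q/I = 216200 / 0.9190 A = 235300 s = 3920 min.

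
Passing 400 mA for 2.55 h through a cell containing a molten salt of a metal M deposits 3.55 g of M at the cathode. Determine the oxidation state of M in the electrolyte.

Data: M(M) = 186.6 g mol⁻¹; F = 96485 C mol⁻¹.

+2

Q = I·t = 0.4000 A × 9180.0 s = 3672 C, so n(e⁻) = 3672/96485 = 0.03806 mol.
n(M) deposited = 3.55 / 186.6 = 0.01902 mol.
Electrons per atom = n(e⁻)/n(M) = 0.03806 / 0.01902 = 2.00 ≈ 2, so the ion is M²⁺.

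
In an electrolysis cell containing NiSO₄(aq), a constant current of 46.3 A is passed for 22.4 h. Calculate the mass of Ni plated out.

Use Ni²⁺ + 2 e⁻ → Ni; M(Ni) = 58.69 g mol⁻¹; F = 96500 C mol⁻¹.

1140 g

Q = I·t = 46.30 A × 80640 s = 3734000 C.
n(e⁻) = Q/F = 3734000 / 96500 = 38.69 mol.
Ni²⁺ + 2 e⁻ → Ni, so n(Ni) = n(e⁻)/2 = 19.35 mol.
m = n·M = 19.35 × 58.69 = 1140 g.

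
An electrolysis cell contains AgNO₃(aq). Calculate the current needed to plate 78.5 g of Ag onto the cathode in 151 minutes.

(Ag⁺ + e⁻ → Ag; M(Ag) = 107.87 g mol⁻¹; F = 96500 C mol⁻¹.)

n(Ag) = 78.5 / 107.87 = 0.7277 mol.
n(e⁻) = 1 × 0.7277 = 0.7277 mol.
Q = n(e⁻)·F = 0.7277 × 96500 = 70230 C.
I = Q/t = 70230 / 9060.0 s = 7.75 A.

7.75 A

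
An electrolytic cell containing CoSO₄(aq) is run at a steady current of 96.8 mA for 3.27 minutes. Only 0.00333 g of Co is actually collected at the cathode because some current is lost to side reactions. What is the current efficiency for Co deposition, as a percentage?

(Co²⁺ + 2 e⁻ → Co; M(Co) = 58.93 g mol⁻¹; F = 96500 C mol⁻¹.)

57.4 %

Q = I·t = 0.09680 × 196.20 = 18.99 C; n(e⁻) = 18.99/96500 = 0.0001968 mol.
Theoretical n(Co) = n(e⁻)/2 = 0.00009840 mol, i.e. m_theo = 0.00009840 × 58.93 = 0.005799 g.
Efficiency = m_actual / m_theo = 0.00333 / 0.005799 = 57.4 %.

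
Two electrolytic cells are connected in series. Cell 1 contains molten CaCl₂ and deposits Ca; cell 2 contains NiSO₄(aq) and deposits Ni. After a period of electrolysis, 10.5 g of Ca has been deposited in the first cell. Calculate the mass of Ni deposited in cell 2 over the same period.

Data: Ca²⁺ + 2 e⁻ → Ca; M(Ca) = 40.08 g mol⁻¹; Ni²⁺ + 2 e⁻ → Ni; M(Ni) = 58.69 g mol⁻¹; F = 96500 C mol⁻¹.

n(Ca) = 10.5 / 40.08 = 0.2620 mol.
Since Ca²⁺ + 2 e⁻ → Ca, n(e⁻) passed = 2 × 0.2620 = 0.5240 mol.
Cells in series carry the same charge, so the same 0.5240 mol of electrons passes through cell 2.
Ni²⁺ + 2 e⁻ → Ni, so n(Ni) = 0.5240 / 2 = 0.2620 mol.
m(Ni) = 0.2620 × 58.69 = 15.4 g.

15.4 g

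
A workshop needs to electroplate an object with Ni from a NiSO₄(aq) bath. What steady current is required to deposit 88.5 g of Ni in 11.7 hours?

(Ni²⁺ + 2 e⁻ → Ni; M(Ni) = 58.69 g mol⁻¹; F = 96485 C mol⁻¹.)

6.91 A

n(Ni) = 88.5 / 58.69 = 1.508 mol.
n(e⁻) = 2 × 1.508 = 3.016 mol.
Q = n(e⁻)·F = 3.016 × 96485 = 291000 C.
I = Q/t = 291000 / 42120 s = 6.91 A.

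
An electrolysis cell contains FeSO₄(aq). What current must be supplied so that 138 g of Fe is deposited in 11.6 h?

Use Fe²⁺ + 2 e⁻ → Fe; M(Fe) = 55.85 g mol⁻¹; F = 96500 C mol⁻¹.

n(Fe) = 138 / 55.85 = 2.471 mol.
n(e⁻) = 2 × 2.471 = 4.942 mol.
Q = n(e⁻)·F = 4.942 × 96500 = 476900 C.
I = Q/t = 476900 / 41760 s = 11.4 A.

11.4 A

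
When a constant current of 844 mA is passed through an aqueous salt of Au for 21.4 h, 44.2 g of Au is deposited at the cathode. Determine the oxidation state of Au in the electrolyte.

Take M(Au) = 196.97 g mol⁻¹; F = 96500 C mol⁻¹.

+3

Q = I·t = 0.8440 A × 77040 s = 65020 C, so n(e⁻) = 65020/96500 = 0.6738 mol.
n(Au) deposited = 44.2 / 196.97 = 0.2244 mol.
Electrons per atom = n(e⁻)/n(Au) = 0.6738 / 0.2244 = 3.00 ≈ 3, so the ion is Au³⁺.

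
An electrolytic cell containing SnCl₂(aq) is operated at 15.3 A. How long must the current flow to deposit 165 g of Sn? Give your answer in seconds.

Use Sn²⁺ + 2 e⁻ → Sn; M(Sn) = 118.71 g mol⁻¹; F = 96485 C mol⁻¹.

n(Sn) = m/M = 165 / 118.71 = 1.390 mol.
Each Sn atom requires 2 electrons, so n(e⁻) = 2 × 1.390 = 2.780 mol.
Q = n(e⁻)·F = 2.780 × 96485 = 268200 C.
t = Q/I = 268200 / 15.30 A = 17530 s.

17500 s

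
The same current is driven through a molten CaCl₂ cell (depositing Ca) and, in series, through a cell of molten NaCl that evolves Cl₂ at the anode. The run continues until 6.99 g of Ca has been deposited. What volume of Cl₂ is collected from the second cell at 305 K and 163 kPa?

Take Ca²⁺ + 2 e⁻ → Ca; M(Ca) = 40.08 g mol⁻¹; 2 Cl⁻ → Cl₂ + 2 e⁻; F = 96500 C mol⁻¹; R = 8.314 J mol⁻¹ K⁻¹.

2.71 L

n(Ca) = 6.99 / 40.08 = 0.1744 mol, so n(e⁻) = 2 × 0.1744 = 0.3488 mol.
The cells are in series, so the same 0.3488 mol of electrons passes through the second cell.
2 Cl⁻ → Cl₂ + 2 e⁻ — 2 mol e⁻ per mol Cl₂, so n(Cl₂) = 0.3488/2 = 0.1744 mol.
V = nRT/P = (0.1744 × 8.314 × 305) / (163 × 10³) = 0.00271 m³ = 2.71 L.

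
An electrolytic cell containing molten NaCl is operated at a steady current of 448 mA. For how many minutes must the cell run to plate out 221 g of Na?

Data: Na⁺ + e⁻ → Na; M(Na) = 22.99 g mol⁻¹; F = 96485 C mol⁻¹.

34500 min

n(Na) = m/M = 221 / 22.99 = 9.613 mol.
Each Na atom requires 1 electron, so n(e⁻) = 1 × 9.613 = 9.613 mol.
Q = n(e⁻)·F = 9.613 × 96485 = 927500 C.
t = Q/I = 927500 / 0.4480 A = 2070000 s = 34500 min.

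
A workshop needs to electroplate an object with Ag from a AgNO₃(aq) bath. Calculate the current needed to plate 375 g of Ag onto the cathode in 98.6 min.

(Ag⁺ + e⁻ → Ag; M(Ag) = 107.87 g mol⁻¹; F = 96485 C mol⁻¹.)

56.7 A

n(Ag) = 375 / 107.87 = 3.476 mol.
n(e⁻) = 1 × 3.476 = 3.476 mol.
Q = n(e⁻)·F = 3.476 × 96485 = 335400 C.
I = Q/t = 335400 / 5916.0 s = 56.7 A.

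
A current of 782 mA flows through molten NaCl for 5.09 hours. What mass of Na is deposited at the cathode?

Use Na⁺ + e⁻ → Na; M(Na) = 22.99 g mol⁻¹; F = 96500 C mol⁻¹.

Q = I·t = 0.7820 A × 18324 s = 14330 C.
n(e⁻) = Q/F = 14330 / 96500 = 0.1485 mol.
Na⁺ + e⁻ → Na, so n(Na) = n(e⁻)/1 = 0.1485 mol.
m = n·M = 0.1485 × 22.99 = 3.41 g.

3.41 g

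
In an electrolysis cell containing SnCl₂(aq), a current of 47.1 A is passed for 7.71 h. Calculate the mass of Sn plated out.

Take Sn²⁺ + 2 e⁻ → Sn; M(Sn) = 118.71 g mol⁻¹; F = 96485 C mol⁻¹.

804 g

Q = I·t = 47.10 A × 27756 s = 1307000 C.
n(e⁻) = Q/F = 1307000 / 96485 = 13.55 mol.
Sn²⁺ + 2 e⁻ → Sn, so n(Sn) = n(e⁻)/2 = 6.775 mol.
m = n·M = 6.775 × 118.71 = 804 g.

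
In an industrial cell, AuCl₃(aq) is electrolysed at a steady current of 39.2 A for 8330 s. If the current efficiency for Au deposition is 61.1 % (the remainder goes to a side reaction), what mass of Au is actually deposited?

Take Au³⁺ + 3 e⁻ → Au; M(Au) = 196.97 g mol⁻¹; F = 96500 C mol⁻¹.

Q = I·t = 39.20 × 8330.0 = 326500 C.
n(e⁻) = 326500/96500 = 3.384 mol; theoretically n(Au) = 3.384/3 = 1.128 mol, m_theo = 222.2 g.
At 61.1 % efficiency, m_actual = 0.611 × 222.2 = 136 g.

136 g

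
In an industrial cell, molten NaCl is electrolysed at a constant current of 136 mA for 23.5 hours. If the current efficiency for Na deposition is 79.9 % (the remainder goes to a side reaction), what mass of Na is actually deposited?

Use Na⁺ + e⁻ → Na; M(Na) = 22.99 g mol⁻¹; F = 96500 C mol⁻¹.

Q = I·t = 0.1360 × 84600 = 11510 C.
n(e⁻) = 11510/96500 = 0.1192 mol; theoretically n(Na) = 0.1192/1 = 0.1192 mol, m_theo = 2.741 g.
At 79.9 % efficiency, m_actual = 0.799 × 2.741 = 2.19 g.

2.19 g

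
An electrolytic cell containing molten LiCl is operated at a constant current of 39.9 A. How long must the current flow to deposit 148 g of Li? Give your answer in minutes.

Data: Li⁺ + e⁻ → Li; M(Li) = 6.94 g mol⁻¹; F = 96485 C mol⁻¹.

n(Li) = m/M = 148 / 6.94 = 21.33 mol.
Each Li atom requires 1 electron, so n(e⁻) = 1 × 21.33 = 21.33 mol.
Q = n(e⁻)·F = 21.33 × 96485 = 2058000 C.
t = Q/I = 2058000 / 39.90 A = 51570 s = 859 min.

859 min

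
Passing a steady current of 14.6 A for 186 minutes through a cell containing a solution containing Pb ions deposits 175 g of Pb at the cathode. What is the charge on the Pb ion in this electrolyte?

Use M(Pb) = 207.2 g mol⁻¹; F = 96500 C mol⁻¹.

Q = I·t = 14.60 A × 11160 s = 162900 C, so n(e⁻) = 162900/96500 = 1.688 mol.
n(Pb) deposited = 175 / 207.2 = 0.8446 mol.
Electrons per atom = n(e⁻)/n(Pb) = 1.688 / 0.8446 = 2.00 ≈ 2, so the ion is Pb²⁺.

+2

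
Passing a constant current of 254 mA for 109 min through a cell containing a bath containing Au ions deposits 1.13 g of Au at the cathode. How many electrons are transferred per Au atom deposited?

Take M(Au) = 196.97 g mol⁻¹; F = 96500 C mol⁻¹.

Q = I·t = 0.2540 A × 6540.0 s = 1661 C, so n(e⁻) = 1661/96500 = 0.01721 mol.
n(Au) deposited = 1.13 / 196.97 = 0.005737 mol.
Electrons per atom = n(e⁻)/n(Au) = 0.01721 / 0.005737 = 3.00 ≈ 3, so the ion is Au³⁺.

3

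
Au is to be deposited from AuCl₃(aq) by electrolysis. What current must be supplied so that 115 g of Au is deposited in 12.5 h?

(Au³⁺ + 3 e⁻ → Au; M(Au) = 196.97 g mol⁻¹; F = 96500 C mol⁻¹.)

3.76 A

n(Au) = 115 / 196.97 = 0.5838 mol.
n(e⁻) = 3 × 0.5838 = 1.752 mol.
Q = n(e⁻)·F = 1.752 × 96500 = 169000 C.
I = Q/t = 169000 / 45000 s = 3.76 A.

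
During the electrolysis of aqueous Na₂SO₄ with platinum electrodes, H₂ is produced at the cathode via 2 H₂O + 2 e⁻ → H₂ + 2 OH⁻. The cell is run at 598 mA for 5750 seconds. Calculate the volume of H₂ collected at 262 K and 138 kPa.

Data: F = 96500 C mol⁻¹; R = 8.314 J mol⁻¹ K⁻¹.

Q = I·t = 0.5980 A × 5750.0 s = 3438 C.
n(e⁻) = Q/F = 3438 / 96500 = 0.03563 mol.
2 electrons are transferred per H₂ molecule, so n(H₂) = 0.03563 / 2 = 0.01782 mol.
V = nRT/P = (0.01782 × 8.314 × 262) / (138 × 10³ Pa) = 2.81 × 10⁻⁴ m³ = 0.281 L.

0.281 L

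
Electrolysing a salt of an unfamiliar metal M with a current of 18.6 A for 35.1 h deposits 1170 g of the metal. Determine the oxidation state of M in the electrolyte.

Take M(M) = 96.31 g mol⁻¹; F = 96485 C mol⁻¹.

+2

Q = I·t = 18.60 A × 126360 s = 2350000 C, so n(e⁻) = 2350000/96485 = 24.36 mol.
n(M) deposited = 1170 / 96.31 = 12.15 mol.
Electrons per atom = n(e⁻)/n(M) = 24.36 / 12.15 = 2.01 ≈ 2, so the ion is M²⁺.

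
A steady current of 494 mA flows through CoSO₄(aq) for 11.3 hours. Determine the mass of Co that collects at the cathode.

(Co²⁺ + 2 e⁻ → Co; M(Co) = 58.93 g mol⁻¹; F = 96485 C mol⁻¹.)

Q = I·t = 0.4940 A × 40680 s = 20100 C.
n(e⁻) = Q/F = 20100 / 96485 = 0.2083 mol.
Co²⁺ + 2 e⁻ → Co, so n(Co) = n(e⁻)/2 = 0.1041 mol.
m = n·M = 0.1041 × 58.93 = 6.14 g.

6.14 g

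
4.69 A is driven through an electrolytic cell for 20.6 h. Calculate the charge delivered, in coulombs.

3.48 × 10⁵ C

Q = I·t = 4.690 A × 74160 s = 3.48 × 10⁵ C.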